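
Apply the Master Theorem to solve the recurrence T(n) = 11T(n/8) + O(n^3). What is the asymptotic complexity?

Master Theorem for T(n) = 11T(n/8) + O(n^3):

a = 11, b = 8, c = 3
log_b(a) = log_8(11) = 1.1531

Case 3: c = 3 > log_8(11) = 1.1531
T(n) = O(n^3) = O(n^3)

For T(n) = 11T(n/8) + O(n^3): log_8(11) = 1.1531. This is Case 3 of the Master Theorem (c > log_b(a), work dominated by root), giving O(n^3).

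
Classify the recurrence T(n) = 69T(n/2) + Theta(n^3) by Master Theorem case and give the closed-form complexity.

Master Theorem for T(n) = 69T(n/2) + O(n^3):

a = 69, b = 2, c = 3
log_b(a) = log_2(69) = 6.1085

Case 1: c = 3 < log_2(69) = 6.1085
T(n) = O(n^(log_2 69))

For T(n) = 69T(n/2) + O(n^3): log_2(69) = 6.1085. This is Case 1 of the Master Theorem (c < log_b(a), work dominated by leaves), giving O(n^(log_2 69)).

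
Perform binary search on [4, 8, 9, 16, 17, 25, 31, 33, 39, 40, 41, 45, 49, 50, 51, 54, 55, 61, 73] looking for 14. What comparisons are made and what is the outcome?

Binary search for 14 in [4, 8, 9, 16, 17, 25, 31, 33, 39, 40, 41, 45, 49, 50, 51, 54, 55, 61, 73]:

lo=0, hi=18, mid=9, arr[mid]=40 -> 40 > 14, search left half
lo=0, hi=8, mid=4, arr[mid]=17 -> 17 > 14, search left half
lo=0, hi=3, mid=1, arr[mid]=8 -> 8 < 14, search right half
lo=2, hi=3, mid=2, arr[mid]=9 -> 9 < 14, search right half
lo=3, hi=3, mid=3, arr[mid]=16 -> 16 > 14, search left half
lo=3 > hi=2, target 14 not found

Binary search determines that 14 is not in the array after 5 comparisons. The search space was exhausted without finding the target.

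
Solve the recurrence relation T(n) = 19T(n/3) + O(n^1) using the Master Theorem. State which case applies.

Master Theorem for T(n) = 19T(n/3) + O(n^1):

a = 19, b = 3, c = 1
log_b(a) = log_3(19) = 2.6801

Case 1: c = 1 < log_3(19) = 2.6801
T(n) = O(n^(log_3 19))

For T(n) = 19T(n/3) + O(n^1): log_3(19) = 2.6801. This is Case 1 of the Master Theorem (c < log_b(a), work dominated by leaves), giving O(n^(log_3 19)).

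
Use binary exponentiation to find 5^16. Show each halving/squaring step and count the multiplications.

Computing 5^16 by squaring (build up from 5^1; each line after the first costs one multiplication):

5^1 = 5
5^2 = (5^1)^2 = 5^2 = 25
5^4 = (5^2)^2 = 25^2 = 625
5^8 = (5^4)^2 = 625^2 = 390625
5^16 = (5^8)^2 = 390625^2 = 152587890625

Result: 152587890625
Multiplications needed: 4 (4 lines after 5^1)

5^16 = 152587890625. Using exponentiation by squaring, this requires 4 multiplications. The key idea: if the exponent is even, square the half-power; if odd, multiply by the base once.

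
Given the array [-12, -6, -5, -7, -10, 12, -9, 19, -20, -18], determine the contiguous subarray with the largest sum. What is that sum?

Using Kadane's algorithm on [-12, -6, -5, -7, -10, 12, -9, 19, -20, -18]:

Scanning through the array:
Position 1 (value -6): max_ending_here = -6, max_so_far = -6
Position 2 (value -5): max_ending_here = -5, max_so_far = -5
Position 3 (value -7): max_ending_here = -7, max_so_far = -5
Position 4 (value -10): max_ending_here = -10, max_so_far = -5
Position 5 (value 12): max_ending_here = 12, max_so_far = 12
Position 6 (value -9): max_ending_here = 3, max_so_far = 12
Position 7 (value 19): max_ending_here = 22, max_so_far = 22
Position 8 (value -20): max_ending_here = 2, max_so_far = 22
Position 9 (value -18): max_ending_here = -16, max_so_far = 22

Maximum subarray: [12, -9, 19]
Maximum sum: 22

The maximum subarray is [12, -9, 19] with sum 22. This subarray runs from index 5 to index 7.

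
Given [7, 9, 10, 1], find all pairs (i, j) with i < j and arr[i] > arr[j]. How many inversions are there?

Finding inversions in [7, 9, 10, 1]:

(0, 3): arr[0]=7 > arr[3]=1
(1, 3): arr[1]=9 > arr[3]=1
(2, 3): arr[2]=10 > arr[3]=1

Total inversions: 3

The array has 3 inversion(s): (0,3), (1,3), (2,3). Each pair (i,j) satisfies i < j and arr[i] > arr[j].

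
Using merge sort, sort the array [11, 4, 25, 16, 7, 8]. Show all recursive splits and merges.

Merge sort trace:

Split: [11, 4, 25, 16, 7, 8] -> [11, 4, 25] and [16, 7, 8]
  Split: [11, 4, 25] -> [11] and [4, 25]
    Split: [4, 25] -> [4] and [25]
    Merge: [4] + [25] -> [4, 25]
  Merge: [11] + [4, 25] -> [4, 11, 25]
  Split: [16, 7, 8] -> [16] and [7, 8]
    Split: [7, 8] -> [7] and [8]
    Merge: [7] + [8] -> [7, 8]
  Merge: [16] + [7, 8] -> [7, 8, 16]
Merge: [4, 11, 25] + [7, 8, 16] -> [4, 7, 8, 11, 16, 25]

Final sorted array: [4, 7, 8, 11, 16, 25]

The merge sort proceeds by recursively splitting the array and merging sorted halves.
After all merges, the sorted array is [4, 7, 8, 11, 16, 25].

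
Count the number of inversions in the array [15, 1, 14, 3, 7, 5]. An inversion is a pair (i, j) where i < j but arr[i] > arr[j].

Finding inversions in [15, 1, 14, 3, 7, 5]:

(0, 1): arr[0]=15 > arr[1]=1
(0, 2): arr[0]=15 > arr[2]=14
(0, 3): arr[0]=15 > arr[3]=3
(0, 4): arr[0]=15 > arr[4]=7
(0, 5): arr[0]=15 > arr[5]=5
(2, 3): arr[2]=14 > arr[3]=3
(2, 4): arr[2]=14 > arr[4]=7
(2, 5): arr[2]=14 > arr[5]=5
(4, 5): arr[4]=7 > arr[5]=5

Total inversions: 9

The array has 9 inversion(s): (0,1), (0,2), (0,3), (0,4), (0,5), (2,3), (2,4), (2,5), (4,5). Each pair (i,j) satisfies i < j and arr[i] > arr[j].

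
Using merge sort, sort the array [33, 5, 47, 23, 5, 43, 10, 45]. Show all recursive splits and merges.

Merge sort trace:

Split: [33, 5, 47, 23, 5, 43, 10, 45] -> [33, 5, 47, 23] and [5, 43, 10, 45]
  Split: [33, 5, 47, 23] -> [33, 5] and [47, 23]
    Split: [33, 5] -> [33] and [5]
    Merge: [33] + [5] -> [5, 33]
    Split: [47, 23] -> [47] and [23]
    Merge: [47] + [23] -> [23, 47]
  Merge: [5, 33] + [23, 47] -> [5, 23, 33, 47]
  Split: [5, 43, 10, 45] -> [5, 43] and [10, 45]
    Split: [5, 43] -> [5] and [43]
    Merge: [5] + [43] -> [5, 43]
    Split: [10, 45] -> [10] and [45]
    Merge: [10] + [45] -> [10, 45]
  Merge: [5, 43] + [10, 45] -> [5, 10, 43, 45]
Merge: [5, 23, 33, 47] + [5, 10, 43, 45] -> [5, 5, 10, 23, 33, 43, 45, 47]

Final sorted array: [5, 5, 10, 23, 33, 43, 45, 47]

The merge sort proceeds by recursively splitting the array and merging sorted halves.
After all merges, the sorted array is [5, 5, 10, 23, 33, 43, 45, 47].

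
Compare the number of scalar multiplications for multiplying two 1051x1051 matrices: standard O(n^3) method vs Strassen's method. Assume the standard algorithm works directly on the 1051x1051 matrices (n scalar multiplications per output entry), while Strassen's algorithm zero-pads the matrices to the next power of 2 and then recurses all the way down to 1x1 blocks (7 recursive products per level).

Matrix multiplication for 1051x1051 matrices:

Strassen's algorithm requires power-of-2 dimensions. Pad 1051x1051 to 2048x2048 (next power of 2).

Standard algorithm: 1051^3 = 1160935651 multiplications
Strassen's algorithm: 7^(log2(2048)) = 7^11 = 1977326743 multiplications
Difference: 1160935651 - 1977326743 = -816391092 (Strassen uses MORE here due to padding overhead — for small or just-over-power-of-2 n, padding can outweigh the per-level savings)

Standard: 1160935651 multiplications (1051^3). Strassen: 1977326743 multiplications (7^11, after padding to 2048x2048). Strassen reduces 8 recursive multiplications to 7 at each level.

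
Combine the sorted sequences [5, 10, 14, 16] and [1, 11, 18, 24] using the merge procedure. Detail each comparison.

Merging process:

Compare 5 vs 1: take 1 from right. Merged: [1]
Compare 5 vs 11: take 5 from left. Merged: [1, 5]
Compare 10 vs 11: take 10 from left. Merged: [1, 5, 10]
Compare 14 vs 11: take 11 from right. Merged: [1, 5, 10, 11]
Compare 14 vs 18: take 14 from left. Merged: [1, 5, 10, 11, 14]
Compare 16 vs 18: take 16 from left. Merged: [1, 5, 10, 11, 14, 16]
Append remaining from right: [18, 24]. Merged: [1, 5, 10, 11, 14, 16, 18, 24]

Final merged array: [1, 5, 10, 11, 14, 16, 18, 24]
Total comparisons: 6

The merged array is [1, 5, 10, 11, 14, 16, 18, 24], requiring 6 comparisons. The merge step runs in O(n) time where n is the total number of elements.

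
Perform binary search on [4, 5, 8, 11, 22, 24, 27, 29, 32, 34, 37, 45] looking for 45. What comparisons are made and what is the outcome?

Binary search for 45 in [4, 5, 8, 11, 22, 24, 27, 29, 32, 34, 37, 45]:

lo=0, hi=11, mid=5, arr[mid]=24 -> 24 < 45, search right half
lo=6, hi=11, mid=8, arr[mid]=32 -> 32 < 45, search right half
lo=9, hi=11, mid=10, arr[mid]=37 -> 37 < 45, search right half
lo=11, hi=11, mid=11, arr[mid]=45 -> Found target at index 11!

Binary search finds 45 at index 11 after 4 comparisons. The search repeatedly halves the search space by comparing with the middle element.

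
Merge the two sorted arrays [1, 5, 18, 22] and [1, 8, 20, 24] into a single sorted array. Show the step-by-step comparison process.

Merging process:

Compare 1 vs 1: take 1 from left. Merged: [1]
Compare 5 vs 1: take 1 from right. Merged: [1, 1]
Compare 5 vs 8: take 5 from left. Merged: [1, 1, 5]
Compare 18 vs 8: take 8 from right. Merged: [1, 1, 5, 8]
Compare 18 vs 20: take 18 from left. Merged: [1, 1, 5, 8, 18]
Compare 22 vs 20: take 20 from right. Merged: [1, 1, 5, 8, 18, 20]
Compare 22 vs 24: take 22 from left. Merged: [1, 1, 5, 8, 18, 20, 22]
Append remaining from right: [24]. Merged: [1, 1, 5, 8, 18, 20, 22, 24]

Final merged array: [1, 1, 5, 8, 18, 20, 22, 24]
Total comparisons: 7

The merged array is [1, 1, 5, 8, 18, 20, 22, 24], requiring 7 comparisons. The merge step runs in O(n) time where n is the total number of elements.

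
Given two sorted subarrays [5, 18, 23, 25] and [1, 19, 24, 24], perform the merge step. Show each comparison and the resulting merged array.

Merging process:

Compare 5 vs 1: take 1 from right. Merged: [1]
Compare 5 vs 19: take 5 from left. Merged: [1, 5]
Compare 18 vs 19: take 18 from left. Merged: [1, 5, 18]
Compare 23 vs 19: take 19 from right. Merged: [1, 5, 18, 19]
Compare 23 vs 24: take 23 from left. Merged: [1, 5, 18, 19, 23]
Compare 25 vs 24: take 24 from right. Merged: [1, 5, 18, 19, 23, 24]
Compare 25 vs 24: take 24 from right. Merged: [1, 5, 18, 19, 23, 24, 24]
Append remaining from left: [25]. Merged: [1, 5, 18, 19, 23, 24, 24, 25]

Final merged array: [1, 5, 18, 19, 23, 24, 24, 25]
Total comparisons: 7

The merged array is [1, 5, 18, 19, 23, 24, 24, 25], requiring 7 comparisons. The merge step runs in O(n) time where n is the total number of elements.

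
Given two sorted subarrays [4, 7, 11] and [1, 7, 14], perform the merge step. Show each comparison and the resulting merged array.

Merging process:

Compare 4 vs 1: take 1 from right. Merged: [1]
Compare 4 vs 7: take 4 from left. Merged: [1, 4]
Compare 7 vs 7: take 7 from left. Merged: [1, 4, 7]
Compare 11 vs 7: take 7 from right. Merged: [1, 4, 7, 7]
Compare 11 vs 14: take 11 from left. Merged: [1, 4, 7, 7, 11]
Append remaining from right: [14]. Merged: [1, 4, 7, 7, 11, 14]

Final merged array: [1, 4, 7, 7, 11, 14]
Total comparisons: 5

The merged array is [1, 4, 7, 7, 11, 14], requiring 5 comparisons. The merge step runs in O(n) time where n is the total number of elements.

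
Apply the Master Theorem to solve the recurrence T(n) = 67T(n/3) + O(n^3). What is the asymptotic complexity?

Master Theorem for T(n) = 67T(n/3) + O(n^3):

a = 67, b = 3, c = 3
log_b(a) = log_3(67) = 3.8273

Case 1: c = 3 < log_3(67) = 3.8273
T(n) = O(n^(log_3 67))

For T(n) = 67T(n/3) + O(n^3): log_3(67) = 3.8273. This is Case 1 of the Master Theorem (c < log_b(a), work dominated by leaves), giving O(n^(log_3 67)).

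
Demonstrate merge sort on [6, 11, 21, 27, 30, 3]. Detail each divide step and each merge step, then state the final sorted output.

Merge sort trace:

Split: [6, 11, 21, 27, 30, 3] -> [6, 11, 21] and [27, 30, 3]
  Split: [6, 11, 21] -> [6] and [11, 21]
    Split: [11, 21] -> [11] and [21]
    Merge: [11] + [21] -> [11, 21]
  Merge: [6] + [11, 21] -> [6, 11, 21]
  Split: [27, 30, 3] -> [27] and [30, 3]
    Split: [30, 3] -> [30] and [3]
    Merge: [30] + [3] -> [3, 30]
  Merge: [27] + [3, 30] -> [3, 27, 30]
Merge: [6, 11, 21] + [3, 27, 30] -> [3, 6, 11, 21, 27, 30]

Final sorted array: [3, 6, 11, 21, 27, 30]

The merge sort proceeds by recursively splitting the array and merging sorted halves.
After all merges, the sorted array is [3, 6, 11, 21, 27, 30].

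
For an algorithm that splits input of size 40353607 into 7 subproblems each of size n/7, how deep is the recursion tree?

For divide and conquer with division factor 7:

Problem sizes at each level:
Level 0: 40353607
Level 1: 5764801
Level 2: 823543
Level 3: 117649
Level 4: 16807
Level 5: 2401
Level 6: 343
Level 7: 49
Level 8: 7
Level 9: 1

The root is level 0 and the size-1 base case is level 9 (the tree spans levels 0 through 9, i.e. 10 levels counting the root), so the depth is the number of divisions: log_7(40353607) = 9

The recursion tree depth is log_7(40353607) = 9. At each level, the problem size is divided by 7, so it takes 9 divisions to reduce to a base case of size 1. The algorithm makes 7 recursive calls at each level.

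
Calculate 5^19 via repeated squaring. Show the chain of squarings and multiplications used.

Computing 5^19 by squaring (build up from 5^1; each line after the first costs one multiplication):

5^1 = 5
5^2 = (5^1)^2 = 5^2 = 25
5^4 = (5^2)^2 = 25^2 = 625
5^8 = (5^4)^2 = 625^2 = 390625
5^9 = 5 * 5^8 = 5 * 390625 = 1953125
5^18 = (5^9)^2 = 1953125^2 = 3814697265625
5^19 = 5 * 5^18 = 5 * 3814697265625 = 19073486328125

Result: 19073486328125
Multiplications needed: 6 (6 lines after 5^1)

5^19 = 19073486328125. Using exponentiation by squaring, this requires 6 multiplications. The key idea: if the exponent is even, square the half-power; if odd, multiply by the base once.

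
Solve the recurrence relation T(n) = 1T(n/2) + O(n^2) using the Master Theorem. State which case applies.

Master Theorem for T(n) = 1T(n/2) + O(n^2):

a = 1, b = 2, c = 2
log_b(a) = log_2(1) = 0.0000

Case 3: c = 2 > log_2(1) = 0.0000
T(n) = O(n^2) = O(n^2)

For T(n) = 1T(n/2) + O(n^2): log_2(1) = 0.0000. This is Case 3 of the Master Theorem (c > log_b(a), work dominated by root), giving O(n^2).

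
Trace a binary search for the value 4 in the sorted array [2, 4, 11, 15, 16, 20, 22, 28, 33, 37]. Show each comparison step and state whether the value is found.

Binary search for 4 in [2, 4, 11, 15, 16, 20, 22, 28, 33, 37]:

lo=0, hi=9, mid=4, arr[mid]=16 -> 16 > 4, search left half
lo=0, hi=3, mid=1, arr[mid]=4 -> Found target at index 1!

Binary search finds 4 at index 1 after 2 comparisons. The search repeatedly halves the search space by comparing with the middle element.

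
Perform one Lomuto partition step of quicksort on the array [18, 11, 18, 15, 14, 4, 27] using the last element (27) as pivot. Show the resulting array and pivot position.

Lomuto partition with pivot = 27:

Initial array: [18, 11, 18, 15, 14, 4, 27]

arr[0]=18 <= 27: swap with position 0, array becomes [18, 11, 18, 15, 14, 4, 27]
arr[1]=11 <= 27: swap with position 1, array becomes [18, 11, 18, 15, 14, 4, 27]
arr[2]=18 <= 27: swap with position 2, array becomes [18, 11, 18, 15, 14, 4, 27]
arr[3]=15 <= 27: swap with position 3, array becomes [18, 11, 18, 15, 14, 4, 27]
arr[4]=14 <= 27: swap with position 4, array becomes [18, 11, 18, 15, 14, 4, 27]
arr[5]=4 <= 27: swap with position 5, array becomes [18, 11, 18, 15, 14, 4, 27]

Place pivot at position 6: [18, 11, 18, 15, 14, 4, 27]
Pivot position: 6

After partitioning with pivot 27, the array becomes [18, 11, 18, 15, 14, 4, 27]. The pivot is placed at index 6. All elements to the left of the pivot are <= 27, and all elements to the right are > 27.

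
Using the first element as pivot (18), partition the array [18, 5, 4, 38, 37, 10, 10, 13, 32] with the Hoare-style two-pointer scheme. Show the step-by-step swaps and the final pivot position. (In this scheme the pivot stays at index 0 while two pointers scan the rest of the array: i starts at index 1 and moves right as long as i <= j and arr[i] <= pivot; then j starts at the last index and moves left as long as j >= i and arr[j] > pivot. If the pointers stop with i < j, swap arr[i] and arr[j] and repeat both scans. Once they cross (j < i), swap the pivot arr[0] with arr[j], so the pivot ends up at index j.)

Hoare-style two-pointer partition with pivot = 18:

Initial array: [18, 5, 4, 38, 37, 10, 10, 13, 32]

Pointers start at i = 1, j = 8.
i stops at index 3 (arr[3]=38 > 18), j stops at index 7 (arr[7]=13 <= 18): swap arr[3] and arr[7], array becomes [18, 5, 4, 13, 37, 10, 10, 38, 32]
i stops at index 4 (arr[4]=37 > 18), j stops at index 6 (arr[6]=10 <= 18): swap arr[4] and arr[6], array becomes [18, 5, 4, 13, 10, 10, 37, 38, 32]
i ends at 6, j ends at 5: the pointers have crossed (j < i), so scanning stops.

Swap pivot arr[0] with arr[5] to place pivot at position 5: [10, 5, 4, 13, 10, 18, 37, 38, 32]
Pivot position: 5

After partitioning with pivot 18, the array becomes [10, 5, 4, 13, 10, 18, 37, 38, 32]. The pivot is placed at index 5. All elements to the left of the pivot are <= 18, and all elements to the right are > 18.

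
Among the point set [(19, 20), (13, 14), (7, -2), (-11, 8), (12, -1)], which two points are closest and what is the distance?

Computing all pairwise distances among 5 points:

d((19, 20), (13, 14)) = 8.4853
d((19, 20), (7, -2)) = 25.0599
d((19, 20), (-11, 8)) = 32.311
d((19, 20), (12, -1)) = 22.1359
d((13, 14), (7, -2)) = 17.088
d((13, 14), (-11, 8)) = 24.7386
d((13, 14), (12, -1)) = 15.0333
d((7, -2), (-11, 8)) = 20.5913
d((7, -2), (12, -1)) = 5.099 <-- minimum
d((-11, 8), (12, -1)) = 24.6982

Closest pair: (7, -2) and (12, -1) with distance 5.099

The closest pair is (7, -2) and (12, -1) with Euclidean distance 5.099. For 5 points, brute-force pairwise comparison is shown above. For large n, the divide-and-conquer algorithm (sort by x, recurse on halves, check the dividing strip) achieves O(n log n).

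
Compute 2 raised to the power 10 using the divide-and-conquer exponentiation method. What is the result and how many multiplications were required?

Computing 2^10 by squaring (build up from 2^1; each line after the first costs one multiplication):

2^1 = 2
2^2 = (2^1)^2 = 2^2 = 4
2^4 = (2^2)^2 = 4^2 = 16
2^5 = 2 * 2^4 = 2 * 16 = 32
2^10 = (2^5)^2 = 32^2 = 1024

Result: 1024
Multiplications needed: 4 (4 lines after 2^1)

2^10 = 1024. Using exponentiation by squaring, this requires 4 multiplications. The key idea: if the exponent is even, square the half-power; if odd, multiply by the base once.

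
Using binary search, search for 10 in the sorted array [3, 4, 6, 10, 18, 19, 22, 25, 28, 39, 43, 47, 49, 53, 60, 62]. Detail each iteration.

Binary search for 10 in [3, 4, 6, 10, 18, 19, 22, 25, 28, 39, 43, 47, 49, 53, 60, 62]:

lo=0, hi=15, mid=7, arr[mid]=25 -> 25 > 10, search left half
lo=0, hi=6, mid=3, arr[mid]=10 -> Found target at index 3!

Binary search finds 10 at index 3 after 2 comparisons. The search repeatedly halves the search space by comparing with the middle element.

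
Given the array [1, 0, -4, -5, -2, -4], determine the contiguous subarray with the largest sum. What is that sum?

Using Kadane's algorithm on [1, 0, -4, -5, -2, -4]:

Scanning through the array:
Position 1 (value 0): max_ending_here = 1, max_so_far = 1
Position 2 (value -4): max_ending_here = -3, max_so_far = 1
Position 3 (value -5): max_ending_here = -5, max_so_far = 1
Position 4 (value -2): max_ending_here = -2, max_so_far = 1
Position 5 (value -4): max_ending_here = -4, max_so_far = 1

Maximum subarray: [1]
Maximum sum: 1

The maximum subarray is [1] with sum 1. This subarray runs from index 0 to index 0.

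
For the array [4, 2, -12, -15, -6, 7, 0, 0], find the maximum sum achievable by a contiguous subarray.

Using Kadane's algorithm on [4, 2, -12, -15, -6, 7, 0, 0]:

Scanning through the array:
Position 1 (value 2): max_ending_here = 6, max_so_far = 6
Position 2 (value -12): max_ending_here = -6, max_so_far = 6
Position 3 (value -15): max_ending_here = -15, max_so_far = 6
Position 4 (value -6): max_ending_here = -6, max_so_far = 6
Position 5 (value 7): max_ending_here = 7, max_so_far = 7
Position 6 (value 0): max_ending_here = 7, max_so_far = 7
Position 7 (value 0): max_ending_here = 7, max_so_far = 7

Maximum subarray: [7]
Maximum sum: 7

The maximum subarray is [7] with sum 7. This subarray runs from index 5 to index 5.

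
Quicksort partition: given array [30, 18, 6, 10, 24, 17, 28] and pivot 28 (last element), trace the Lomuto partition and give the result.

Lomuto partition with pivot = 28:

Initial array: [30, 18, 6, 10, 24, 17, 28]

arr[0]=30 > 28: no swap
arr[1]=18 <= 28: swap with position 0, array becomes [18, 30, 6, 10, 24, 17, 28]
arr[2]=6 <= 28: swap with position 1, array becomes [18, 6, 30, 10, 24, 17, 28]
arr[3]=10 <= 28: swap with position 2, array becomes [18, 6, 10, 30, 24, 17, 28]
arr[4]=24 <= 28: swap with position 3, array becomes [18, 6, 10, 24, 30, 17, 28]
arr[5]=17 <= 28: swap with position 4, array becomes [18, 6, 10, 24, 17, 30, 28]

Place pivot at position 5: [18, 6, 10, 24, 17, 28, 30]
Pivot position: 5

After partitioning with pivot 28, the array becomes [18, 6, 10, 24, 17, 28, 30]. The pivot is placed at index 5. All elements to the left of the pivot are <= 28, and all elements to the right are > 28.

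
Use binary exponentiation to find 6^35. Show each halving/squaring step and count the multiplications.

Computing 6^35 by squaring (build up from 6^1; each line after the first costs one multiplication):

6^1 = 6
6^2 = (6^1)^2 = 6^2 = 36
6^4 = (6^2)^2 = 36^2 = 1296
6^8 = (6^4)^2 = 1296^2 = 1679616
6^16 = (6^8)^2 = 1679616^2 = 2821109907456
6^17 = 6 * 6^16 = 6 * 2821109907456 = 16926659444736
6^34 = (6^17)^2 = 16926659444736^2 = 286511799958070431838109696
6^35 = 6 * 6^34 = 6 * 286511799958070431838109696 = 1719070799748422591028658176

Result: 1719070799748422591028658176
Multiplications needed: 7 (7 lines after 6^1)

6^35 = 1719070799748422591028658176. Using exponentiation by squaring, this requires 7 multiplications. The key idea: if the exponent is even, square the half-power; if odd, multiply by the base once.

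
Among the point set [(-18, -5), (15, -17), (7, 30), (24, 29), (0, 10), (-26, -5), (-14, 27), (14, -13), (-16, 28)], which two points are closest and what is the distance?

Computing all pairwise distances among 9 points:

d((-18, -5), (15, -17)) = 35.1141
d((-18, -5), (7, 30)) = 43.0116
d((-18, -5), (24, 29)) = 54.037
d((-18, -5), (0, 10)) = 23.4307
d((-18, -5), (-26, -5)) = 8.0
d((-18, -5), (-14, 27)) = 32.249
d((-18, -5), (14, -13)) = 32.9848
d((-18, -5), (-16, 28)) = 33.0606
d((15, -17), (7, 30)) = 47.676
d((15, -17), (24, 29)) = 46.8722
d((15, -17), (0, 10)) = 30.8869
d((15, -17), (-26, -5)) = 42.72
d((15, -17), (-14, 27)) = 52.6972
d((15, -17), (14, -13)) = 4.1231
d((15, -17), (-16, 28)) = 54.6443
d((7, 30), (24, 29)) = 17.0294
d((7, 30), (0, 10)) = 21.1896
d((7, 30), (-26, -5)) = 48.1041
d((7, 30), (-14, 27)) = 21.2132
d((7, 30), (14, -13)) = 43.566
d((7, 30), (-16, 28)) = 23.0868
d((24, 29), (0, 10)) = 30.6105
d((24, 29), (-26, -5)) = 60.4649
d((24, 29), (-14, 27)) = 38.0526
d((24, 29), (14, -13)) = 43.1741
d((24, 29), (-16, 28)) = 40.0125
d((0, 10), (-26, -5)) = 30.0167
d((0, 10), (-14, 27)) = 22.0227
d((0, 10), (14, -13)) = 26.9258
d((0, 10), (-16, 28)) = 24.0832
d((-26, -5), (-14, 27)) = 34.176
d((-26, -5), (14, -13)) = 40.7922
d((-26, -5), (-16, 28)) = 34.4819
d((-14, 27), (14, -13)) = 48.8262
d((-14, 27), (-16, 28)) = 2.2361 <-- minimum
d((14, -13), (-16, 28)) = 50.8035

Closest pair: (-14, 27) and (-16, 28) with distance 2.2361

The closest pair is (-14, 27) and (-16, 28) with Euclidean distance 2.2361. For 9 points, brute-force pairwise comparison is shown above. For large n, the divide-and-conquer algorithm (sort by x, recurse on halves, check the dividing strip) achieves O(n log n).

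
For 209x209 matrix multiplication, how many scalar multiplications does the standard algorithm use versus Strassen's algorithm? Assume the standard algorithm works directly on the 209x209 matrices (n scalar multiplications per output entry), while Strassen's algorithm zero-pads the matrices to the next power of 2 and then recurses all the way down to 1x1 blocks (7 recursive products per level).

Matrix multiplication for 209x209 matrices:

Strassen's algorithm requires power-of-2 dimensions. Pad 209x209 to 256x256 (next power of 2).

Standard algorithm: 209^3 = 9129329 multiplications
Strassen's algorithm: 7^(log2(256)) = 7^8 = 5764801 multiplications
Savings: 9129329 - 5764801 = 3364528 multiplications

Standard: 9129329 multiplications (209^3). Strassen: 5764801 multiplications (7^8, after padding to 256x256). Strassen reduces 8 recursive multiplications to 7 at each level.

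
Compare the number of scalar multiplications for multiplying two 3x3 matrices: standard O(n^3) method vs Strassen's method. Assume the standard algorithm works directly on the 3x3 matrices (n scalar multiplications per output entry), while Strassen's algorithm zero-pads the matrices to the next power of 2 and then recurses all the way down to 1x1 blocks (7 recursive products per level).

Matrix multiplication for 3x3 matrices:

Strassen's algorithm requires power-of-2 dimensions. Pad 3x3 to 4x4 (next power of 2).

Standard algorithm: 3^3 = 27 multiplications
Strassen's algorithm: 7^(log2(4)) = 7^2 = 49 multiplications
Difference: 27 - 49 = -22 (Strassen uses MORE here due to padding overhead — for small or just-over-power-of-2 n, padding can outweigh the per-level savings)

Standard: 27 multiplications (3^3). Strassen: 49 multiplications (7^2, after padding to 4x4). Strassen reduces 8 recursive multiplications to 7 at each level.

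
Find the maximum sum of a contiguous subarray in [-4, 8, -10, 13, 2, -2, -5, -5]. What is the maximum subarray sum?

Using Kadane's algorithm on [-4, 8, -10, 13, 2, -2, -5, -5]:

Scanning through the array:
Position 1 (value 8): max_ending_here = 8, max_so_far = 8
Position 2 (value -10): max_ending_here = -2, max_so_far = 8
Position 3 (value 13): max_ending_here = 13, max_so_far = 13
Position 4 (value 2): max_ending_here = 15, max_so_far = 15
Position 5 (value -2): max_ending_here = 13, max_so_far = 15
Position 6 (value -5): max_ending_here = 8, max_so_far = 15
Position 7 (value -5): max_ending_here = 3, max_so_far = 15

Maximum subarray: [13, 2]
Maximum sum: 15

The maximum subarray is [13, 2] with sum 15. This subarray runs from index 3 to index 4.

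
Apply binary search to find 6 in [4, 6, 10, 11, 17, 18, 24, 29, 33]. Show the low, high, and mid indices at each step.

Binary search for 6 in [4, 6, 10, 11, 17, 18, 24, 29, 33]:

lo=0, hi=8, mid=4, arr[mid]=17 -> 17 > 6, search left half
lo=0, hi=3, mid=1, arr[mid]=6 -> Found target at index 1!

Binary search finds 6 at index 1 after 2 comparisons. The search repeatedly halves the search space by comparing with the middle element.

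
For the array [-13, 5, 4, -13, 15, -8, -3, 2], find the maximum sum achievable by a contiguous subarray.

Using Kadane's algorithm on [-13, 5, 4, -13, 15, -8, -3, 2]:

Scanning through the array:
Position 1 (value 5): max_ending_here = 5, max_so_far = 5
Position 2 (value 4): max_ending_here = 9, max_so_far = 9
Position 3 (value -13): max_ending_here = -4, max_so_far = 9
Position 4 (value 15): max_ending_here = 15, max_so_far = 15
Position 5 (value -8): max_ending_here = 7, max_so_far = 15
Position 6 (value -3): max_ending_here = 4, max_so_far = 15
Position 7 (value 2): max_ending_here = 6, max_so_far = 15

Maximum subarray: [15]
Maximum sum: 15

The maximum subarray is [15] with sum 15. This subarray runs from index 4 to index 4.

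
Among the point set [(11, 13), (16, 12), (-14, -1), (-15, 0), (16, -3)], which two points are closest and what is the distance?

Computing all pairwise distances among 5 points:

d((11, 13), (16, 12)) = 5.099
d((11, 13), (-14, -1)) = 28.6531
d((11, 13), (-15, 0)) = 29.0689
d((11, 13), (16, -3)) = 16.7631
d((16, 12), (-14, -1)) = 32.6956
d((16, 12), (-15, 0)) = 33.2415
d((16, 12), (16, -3)) = 15.0
d((-14, -1), (-15, 0)) = 1.4142 <-- minimum
d((-14, -1), (16, -3)) = 30.0666
d((-15, 0), (16, -3)) = 31.1448

Closest pair: (-14, -1) and (-15, 0) with distance 1.4142

The closest pair is (-14, -1) and (-15, 0) with Euclidean distance 1.4142. For 5 points, brute-force pairwise comparison is shown above. For large n, the divide-and-conquer algorithm (sort by x, recurse on halves, check the dividing strip) achieves O(n log n).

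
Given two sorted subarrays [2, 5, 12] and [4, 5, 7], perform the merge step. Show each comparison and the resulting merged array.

Merging process:

Compare 2 vs 4: take 2 from left. Merged: [2]
Compare 5 vs 4: take 4 from right. Merged: [2, 4]
Compare 5 vs 5: take 5 from left. Merged: [2, 4, 5]
Compare 12 vs 5: take 5 from right. Merged: [2, 4, 5, 5]
Compare 12 vs 7: take 7 from right. Merged: [2, 4, 5, 5, 7]
Append remaining from left: [12]. Merged: [2, 4, 5, 5, 7, 12]

Final merged array: [2, 4, 5, 5, 7, 12]
Total comparisons: 5

The merged array is [2, 4, 5, 5, 7, 12], requiring 5 comparisons. The merge step runs in O(n) time where n is the total number of elements.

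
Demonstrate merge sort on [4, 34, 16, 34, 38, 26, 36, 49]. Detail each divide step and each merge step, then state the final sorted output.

Merge sort trace:

Split: [4, 34, 16, 34, 38, 26, 36, 49] -> [4, 34, 16, 34] and [38, 26, 36, 49]
  Split: [4, 34, 16, 34] -> [4, 34] and [16, 34]
    Split: [4, 34] -> [4] and [34]
    Merge: [4] + [34] -> [4, 34]
    Split: [16, 34] -> [16] and [34]
    Merge: [16] + [34] -> [16, 34]
  Merge: [4, 34] + [16, 34] -> [4, 16, 34, 34]
  Split: [38, 26, 36, 49] -> [38, 26] and [36, 49]
    Split: [38, 26] -> [38] and [26]
    Merge: [38] + [26] -> [26, 38]
    Split: [36, 49] -> [36] and [49]
    Merge: [36] + [49] -> [36, 49]
  Merge: [26, 38] + [36, 49] -> [26, 36, 38, 49]
Merge: [4, 16, 34, 34] + [26, 36, 38, 49] -> [4, 16, 26, 34, 34, 36, 38, 49]

Final sorted array: [4, 16, 26, 34, 34, 36, 38, 49]

The merge sort proceeds by recursively splitting the array and merging sorted halves.
After all merges, the sorted array is [4, 16, 26, 34, 34, 36, 38, 49].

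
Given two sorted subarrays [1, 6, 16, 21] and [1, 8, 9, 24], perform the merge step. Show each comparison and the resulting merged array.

Merging process:

Compare 1 vs 1: take 1 from left. Merged: [1]
Compare 6 vs 1: take 1 from right. Merged: [1, 1]
Compare 6 vs 8: take 6 from left. Merged: [1, 1, 6]
Compare 16 vs 8: take 8 from right. Merged: [1, 1, 6, 8]
Compare 16 vs 9: take 9 from right. Merged: [1, 1, 6, 8, 9]
Compare 16 vs 24: take 16 from left. Merged: [1, 1, 6, 8, 9, 16]
Compare 21 vs 24: take 21 from left. Merged: [1, 1, 6, 8, 9, 16, 21]
Append remaining from right: [24]. Merged: [1, 1, 6, 8, 9, 16, 21, 24]

Final merged array: [1, 1, 6, 8, 9, 16, 21, 24]
Total comparisons: 7

The merged array is [1, 1, 6, 8, 9, 16, 21, 24], requiring 7 comparisons. The merge step runs in O(n) time where n is the total number of elements.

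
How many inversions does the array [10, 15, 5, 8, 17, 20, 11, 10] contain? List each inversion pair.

Finding inversions in [10, 15, 5, 8, 17, 20, 11, 10]:

(0, 2): arr[0]=10 > arr[2]=5
(0, 3): arr[0]=10 > arr[3]=8
(1, 2): arr[1]=15 > arr[2]=5
(1, 3): arr[1]=15 > arr[3]=8
(1, 6): arr[1]=15 > arr[6]=11
(1, 7): arr[1]=15 > arr[7]=10
(4, 6): arr[4]=17 > arr[6]=11
(4, 7): arr[4]=17 > arr[7]=10
(5, 6): arr[5]=20 > arr[6]=11
(5, 7): arr[5]=20 > arr[7]=10
(6, 7): arr[6]=11 > arr[7]=10

Total inversions: 11

The array has 11 inversion(s): (0,2), (0,3), (1,2), (1,3), (1,6), (1,7), (4,6), (4,7), (5,6), (5,7), (6,7). Each pair (i,j) satisfies i < j and arr[i] > arr[j].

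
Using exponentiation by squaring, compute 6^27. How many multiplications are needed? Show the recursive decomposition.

Computing 6^27 by squaring (build up from 6^1; each line after the first costs one multiplication):

6^1 = 6
6^2 = (6^1)^2 = 6^2 = 36
6^3 = 6 * 6^2 = 6 * 36 = 216
6^6 = (6^3)^2 = 216^2 = 46656
6^12 = (6^6)^2 = 46656^2 = 2176782336
6^13 = 6 * 6^12 = 6 * 2176782336 = 13060694016
6^26 = (6^13)^2 = 13060694016^2 = 170581728179578208256
6^27 = 6 * 6^26 = 6 * 170581728179578208256 = 1023490369077469249536

Result: 1023490369077469249536
Multiplications needed: 7 (7 lines after 6^1)

6^27 = 1023490369077469249536. Using exponentiation by squaring, this requires 7 multiplications. The key idea: if the exponent is even, square the half-power; if odd, multiply by the base once.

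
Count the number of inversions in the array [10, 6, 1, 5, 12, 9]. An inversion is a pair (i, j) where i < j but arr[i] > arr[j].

Finding inversions in [10, 6, 1, 5, 12, 9]:

(0, 1): arr[0]=10 > arr[1]=6
(0, 2): arr[0]=10 > arr[2]=1
(0, 3): arr[0]=10 > arr[3]=5
(0, 5): arr[0]=10 > arr[5]=9
(1, 2): arr[1]=6 > arr[2]=1
(1, 3): arr[1]=6 > arr[3]=5
(4, 5): arr[4]=12 > arr[5]=9

Total inversions: 7

The array has 7 inversion(s): (0,1), (0,2), (0,3), (0,5), (1,2), (1,3), (4,5). Each pair (i,j) satisfies i < j and arr[i] > arr[j].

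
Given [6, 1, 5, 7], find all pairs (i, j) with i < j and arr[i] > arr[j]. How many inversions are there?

Finding inversions in [6, 1, 5, 7]:

(0, 1): arr[0]=6 > arr[1]=1
(0, 2): arr[0]=6 > arr[2]=5

Total inversions: 2

The array has 2 inversion(s): (0,1), (0,2). Each pair (i,j) satisfies i < j and arr[i] > arr[j].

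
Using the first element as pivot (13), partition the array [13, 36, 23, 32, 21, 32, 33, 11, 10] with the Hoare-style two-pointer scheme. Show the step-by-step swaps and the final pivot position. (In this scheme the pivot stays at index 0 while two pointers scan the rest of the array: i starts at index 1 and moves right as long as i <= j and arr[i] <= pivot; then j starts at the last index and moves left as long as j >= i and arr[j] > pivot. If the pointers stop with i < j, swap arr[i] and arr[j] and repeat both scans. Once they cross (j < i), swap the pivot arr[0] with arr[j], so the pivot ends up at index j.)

Hoare-style two-pointer partition with pivot = 13:

Initial array: [13, 36, 23, 32, 21, 32, 33, 11, 10]

Pointers start at i = 1, j = 8.
i stops at index 1 (arr[1]=36 > 13), j stops at index 8 (arr[8]=10 <= 13): swap arr[1] and arr[8], array becomes [13, 10, 23, 32, 21, 32, 33, 11, 36]
i stops at index 2 (arr[2]=23 > 13), j stops at index 7 (arr[7]=11 <= 13): swap arr[2] and arr[7], array becomes [13, 10, 11, 32, 21, 32, 33, 23, 36]
i ends at 3, j ends at 2: the pointers have crossed (j < i), so scanning stops.

Swap pivot arr[0] with arr[2] to place pivot at position 2: [11, 10, 13, 32, 21, 32, 33, 23, 36]
Pivot position: 2

After partitioning with pivot 13, the array becomes [11, 10, 13, 32, 21, 32, 33, 23, 36]. The pivot is placed at index 2. All elements to the left of the pivot are <= 13, and all elements to the right are > 13.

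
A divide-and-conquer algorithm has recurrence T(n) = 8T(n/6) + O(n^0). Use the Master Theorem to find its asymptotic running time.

Master Theorem for T(n) = 8T(n/6) + O(n^0):

a = 8, b = 6, c = 0
log_b(a) = log_6(8) = 1.1606

Case 1: c = 0 < log_6(8) = 1.1606
T(n) = O(n^(log_6 8))

For T(n) = 8T(n/6) + O(n^0): log_6(8) = 1.1606. This is Case 1 of the Master Theorem (c < log_b(a), work dominated by leaves), giving O(n^(log_6 8)).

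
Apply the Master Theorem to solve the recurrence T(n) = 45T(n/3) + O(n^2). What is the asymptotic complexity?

Master Theorem for T(n) = 45T(n/3) + O(n^2):

a = 45, b = 3, c = 2
log_b(a) = log_3(45) = 3.4650

Case 1: c = 2 < log_3(45) = 3.4650
T(n) = O(n^(log_3 45))

For T(n) = 45T(n/3) + O(n^2): log_3(45) = 3.4650. This is Case 1 of the Master Theorem (c < log_b(a), work dominated by leaves), giving O(n^(log_3 45)).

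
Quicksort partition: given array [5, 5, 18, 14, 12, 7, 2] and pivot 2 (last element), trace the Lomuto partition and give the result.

Lomuto partition with pivot = 2:

Initial array: [5, 5, 18, 14, 12, 7, 2]

arr[0]=5 > 2: no swap
arr[1]=5 > 2: no swap
arr[2]=18 > 2: no swap
arr[3]=14 > 2: no swap
arr[4]=12 > 2: no swap
arr[5]=7 > 2: no swap

Place pivot at position 0: [2, 5, 18, 14, 12, 7, 5]
Pivot position: 0

After partitioning with pivot 2, the array becomes [2, 5, 18, 14, 12, 7, 5]. The pivot is placed at index 0. All elements to the left of the pivot are <= 2, and all elements to the right are > 2.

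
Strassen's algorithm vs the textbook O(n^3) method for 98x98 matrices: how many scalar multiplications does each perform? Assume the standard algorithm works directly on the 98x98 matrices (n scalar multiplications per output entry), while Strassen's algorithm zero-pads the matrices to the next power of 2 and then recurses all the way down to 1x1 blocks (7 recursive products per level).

Matrix multiplication for 98x98 matrices:

Strassen's algorithm requires power-of-2 dimensions. Pad 98x98 to 128x128 (next power of 2).

Standard algorithm: 98^3 = 941192 multiplications
Strassen's algorithm: 7^(log2(128)) = 7^7 = 823543 multiplications
Savings: 941192 - 823543 = 117649 multiplications

Standard: 941192 multiplications (98^3). Strassen: 823543 multiplications (7^7, after padding to 128x128). Strassen reduces 8 recursive multiplications to 7 at each level.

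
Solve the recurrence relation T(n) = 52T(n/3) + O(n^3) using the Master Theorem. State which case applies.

Master Theorem for T(n) = 52T(n/3) + O(n^3):

a = 52, b = 3, c = 3
log_b(a) = log_3(52) = 3.5966

Case 1: c = 3 < log_3(52) = 3.5966
T(n) = O(n^(log_3 52))

For T(n) = 52T(n/3) + O(n^3): log_3(52) = 3.5966. This is Case 1 of the Master Theorem (c < log_b(a), work dominated by leaves), giving O(n^(log_3 52)).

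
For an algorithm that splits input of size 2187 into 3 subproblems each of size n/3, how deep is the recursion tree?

For divide and conquer with division factor 3:

Problem sizes at each level:
Level 0: 2187
Level 1: 729
Level 2: 243
Level 3: 81
Level 4: 27
Level 5: 9
Level 6: 3
Level 7: 1

The root is level 0 and the size-1 base case is level 7 (the tree spans levels 0 through 7, i.e. 8 levels counting the root), so the depth is the number of divisions: log_3(2187) = 7

The recursion tree depth is log_3(2187) = 7. At each level, the problem size is divided by 3, so it takes 7 divisions to reduce to a base case of size 1. The algorithm makes 3 recursive calls at each level.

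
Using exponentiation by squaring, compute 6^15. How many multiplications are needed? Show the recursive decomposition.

Computing 6^15 by squaring (build up from 6^1; each line after the first costs one multiplication):

6^1 = 6
6^2 = (6^1)^2 = 6^2 = 36
6^3 = 6 * 6^2 = 6 * 36 = 216
6^6 = (6^3)^2 = 216^2 = 46656
6^7 = 6 * 6^6 = 6 * 46656 = 279936
6^14 = (6^7)^2 = 279936^2 = 78364164096
6^15 = 6 * 6^14 = 6 * 78364164096 = 470184984576

Result: 470184984576
Multiplications needed: 6 (6 lines after 6^1)

6^15 = 470184984576. Using exponentiation by squaring, this requires 6 multiplications. The key idea: if the exponent is even, square the half-power; if odd, multiply by the base once.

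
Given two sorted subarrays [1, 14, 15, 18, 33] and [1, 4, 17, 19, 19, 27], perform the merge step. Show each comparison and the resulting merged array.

Merging process:

Compare 1 vs 1: take 1 from left. Merged: [1]
Compare 14 vs 1: take 1 from right. Merged: [1, 1]
Compare 14 vs 4: take 4 from right. Merged: [1, 1, 4]
Compare 14 vs 17: take 14 from left. Merged: [1, 1, 4, 14]
Compare 15 vs 17: take 15 from left. Merged: [1, 1, 4, 14, 15]
Compare 18 vs 17: take 17 from right. Merged: [1, 1, 4, 14, 15, 17]
Compare 18 vs 19: take 18 from left. Merged: [1, 1, 4, 14, 15, 17, 18]
Compare 33 vs 19: take 19 from right. Merged: [1, 1, 4, 14, 15, 17, 18, 19]
Compare 33 vs 19: take 19 from right. Merged: [1, 1, 4, 14, 15, 17, 18, 19, 19]
Compare 33 vs 27: take 27 from right. Merged: [1, 1, 4, 14, 15, 17, 18, 19, 19, 27]
Append remaining from left: [33]. Merged: [1, 1, 4, 14, 15, 17, 18, 19, 19, 27, 33]

Final merged array: [1, 1, 4, 14, 15, 17, 18, 19, 19, 27, 33]
Total comparisons: 10

The merged array is [1, 1, 4, 14, 15, 17, 18, 19, 19, 27, 33], requiring 10 comparisons. The merge step runs in O(n) time where n is the total number of elements.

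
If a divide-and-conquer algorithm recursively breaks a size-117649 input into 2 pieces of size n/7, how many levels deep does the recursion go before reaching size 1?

For divide and conquer with division factor 7:

Problem sizes at each level:
Level 0: 117649
Level 1: 16807
Level 2: 2401
Level 3: 343
Level 4: 49
Level 5: 7
Level 6: 1

The root is level 0 and the size-1 base case is level 6 (the tree spans levels 0 through 6, i.e. 7 levels counting the root), so the depth is the number of divisions: log_7(117649) = 6

The recursion tree depth is log_7(117649) = 6. At each level, the problem size is divided by 7, so it takes 6 divisions to reduce to a base case of size 1. The algorithm makes 2 recursive calls at each level.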